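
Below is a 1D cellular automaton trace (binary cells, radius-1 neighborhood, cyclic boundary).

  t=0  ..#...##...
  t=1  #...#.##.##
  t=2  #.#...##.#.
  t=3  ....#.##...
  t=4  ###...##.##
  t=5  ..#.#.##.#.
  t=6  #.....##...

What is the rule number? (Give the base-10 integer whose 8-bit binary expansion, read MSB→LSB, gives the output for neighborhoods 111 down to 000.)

  [7] ### => .  t=1,i=10
  [6] ##. => #  t=0,i=7
  [5] #.# => .  t=1,i=5
  [4] #.. => .  t=0,i=3
  [3] .## => #  t=0,i=6
  [2] .#. => .  t=0,i=2
  [1] ..# => .  t=0,i=1
  [0] ... => #  t=0,i=0
  bits 01001001 = 73

73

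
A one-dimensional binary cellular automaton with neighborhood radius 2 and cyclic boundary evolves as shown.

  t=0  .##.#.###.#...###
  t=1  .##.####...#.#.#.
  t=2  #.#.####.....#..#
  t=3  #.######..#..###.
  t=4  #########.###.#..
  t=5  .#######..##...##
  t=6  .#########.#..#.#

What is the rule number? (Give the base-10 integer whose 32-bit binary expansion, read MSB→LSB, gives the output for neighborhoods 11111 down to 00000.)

3538483993

  ##### -> #   bit 31 = 1  t=3,i=4
  ####. -> #   bit 30 = 1  t=1,i=6
  ###.# -> .   bit 29 = 0  t=0,i=8
  ###.. -> #   bit 28 = 1  t=1,i=7
  ##.## -> .   bit 27 = 0  t=0,i=0
  ##.#. -> .   bit 26 = 0  t=0,i=3
  ##..# -> #   bit 25 = 1  t=3,i=8
  ##... -> .   bit 24 = 0  t=1,i=8
  #.### -> #   bit 23 = 1  t=0,i=6
  #.##. -> #   bit 22 = 1  t=0,i=1
  #.#.# -> #   bit 21 = 1  t=0,i=4
  #.#.. -> .   bit 20 = 0  t=0,i=10
  #..## -> #   bit 19 = 1  t=1,i=0
  #..#. -> .   bit 18 = 0  t=3,i=9
  #...# -> .   bit 17 = 0  t=0,i=12
  #.... -> .   bit 16 = 0  t=2,i=9
  .#### -> #   bit 15 = 1  t=1,i=5
  .###. -> #   bit 14 = 1  t=0,i=7
  .##.# -> #   bit 13 = 1  t=0,i=2
  .##.. -> #   bit 12 = 1  t=5,i=11
  .#.## -> #   bit 11 = 1  t=0,i=5
  .#.#. -> .   bit 10 = 0  t=1,i=12
  .#..# -> #   bit 9 = 1  t=1,i=16
  .#... -> #   bit 8 = 1  t=0,i=11
  ..### -> .   bit 7 = 0  t=0,i=14
  ..##. -> .   bit 6 = 0  t=1,i=1
  ..#.# -> .   bit 5 = 0  t=1,i=11
  ..#.. -> #   bit 4 = 1  t=2,i=13
  ...## -> #   bit 3 = 1  t=0,i=13
  ...#. -> .   bit 2 = 0  t=1,i=10
  ....# -> .   bit 1 = 0  t=2,i=11
  ..... -> #   bit 0 = 1  t=2,i=10
  bits 11010010111010001111101100011001 = 3538483993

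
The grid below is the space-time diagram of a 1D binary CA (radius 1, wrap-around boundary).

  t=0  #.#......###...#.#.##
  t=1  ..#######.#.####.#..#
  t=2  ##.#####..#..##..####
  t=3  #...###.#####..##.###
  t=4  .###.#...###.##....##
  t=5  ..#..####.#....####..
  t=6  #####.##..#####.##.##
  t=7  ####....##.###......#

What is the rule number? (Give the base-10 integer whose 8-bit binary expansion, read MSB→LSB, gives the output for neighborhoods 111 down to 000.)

151

  [7] ### => #  t=0,i=10
  [6] ##. => .  t=0,i=0
  [5] #.# => .  t=0,i=1
  [4] #.. => #  t=0,i=3
  [3] .## => .  t=0,i=9
  [2] .#. => #  t=0,i=2
  [1] ..# => #  t=0,i=8
  [0] ... => #  t=0,i=4
  bits 10010111 = 151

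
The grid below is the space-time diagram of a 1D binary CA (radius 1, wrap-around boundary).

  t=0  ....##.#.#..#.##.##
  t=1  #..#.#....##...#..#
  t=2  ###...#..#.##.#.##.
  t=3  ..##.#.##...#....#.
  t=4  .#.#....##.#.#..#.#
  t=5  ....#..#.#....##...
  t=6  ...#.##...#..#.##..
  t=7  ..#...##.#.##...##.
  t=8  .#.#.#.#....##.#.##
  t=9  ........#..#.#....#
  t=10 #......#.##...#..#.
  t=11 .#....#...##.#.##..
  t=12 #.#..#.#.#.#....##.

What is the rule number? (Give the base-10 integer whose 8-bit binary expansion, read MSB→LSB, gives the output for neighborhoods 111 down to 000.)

  ###|.  b7=0 t=2,i=1
  ##.|#  b6=1 t=0,i=5
  #.#|.  b5=0 t=0,i=6
  #..|#  b4=1 t=0,i=0
  .##|.  b3=0 t=0,i=4
  .#.|.  b2=0 t=0,i=7
  ..#|#  b1=1 t=0,i=3
  ...|.  b0=0 t=0,i=1
  bits 01010010 = 82

82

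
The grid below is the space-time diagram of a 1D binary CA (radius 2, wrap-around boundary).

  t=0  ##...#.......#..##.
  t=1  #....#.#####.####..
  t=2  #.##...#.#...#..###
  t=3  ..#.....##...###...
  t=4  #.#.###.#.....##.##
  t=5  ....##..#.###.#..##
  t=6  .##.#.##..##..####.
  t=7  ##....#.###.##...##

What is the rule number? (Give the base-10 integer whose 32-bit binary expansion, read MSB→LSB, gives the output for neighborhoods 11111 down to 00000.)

2463974995

  #####|#  b31=1 t=1,i=9
  ####.|.  b30=0 t=1,i=10
  ###.#|.  b29=0 t=1,i=11
  ###..|#  b28=1 t=1,i=16
  ##.##|.  b27=0 t=0,i=18
  ##.#.|.  b26=0 t=4,i=1
  ##..#|#  b25=1 t=1,i=17
  ##...|.  b24=0 t=0,i=2
  #.###|#  b23=1 t=1,i=7
  #.##.|#  b22=1 t=0,i=0
  #.#.#|.  b21=0 t=4,i=2
  #.#..|#  b20=1 t=2,i=9
  #..##|#  b19=1 t=0,i=15
  #..#.|#  b18=1 t=1,i=18
  #...#|.  b17=0 t=0,i=3
  #....|#  b16=1 t=0,i=7
  .####|.  b15=0 t=1,i=8
  .###.|#  b14=1 t=3,i=14
  .##.#|.  b13=0 t=0,i=17
  .##..|.  b12=0 t=0,i=1
  .#.##|.  b11=0 t=1,i=6
  .#.#.|#  b10=1 t=2,i=8
  .#..#|#  b9=1 t=0,i=14
  .#...|.  b8=0 t=0,i=6
  ..###|.  b7=0 t=2,i=16
  ..##.|#  b6=1 t=0,i=16
  ..#.#|.  b5=0 t=1,i=5
  ..#..|#  b4=1 t=0,i=5
  ...##|.  b3=0 t=3,i=7
  ...#.|.  b2=0 t=0,i=4
  ....#|#  b1=1 t=0,i=11
  .....|#  b0=1 t=0,i=8
  bits 10010010110111010100011001010011 = 2463974995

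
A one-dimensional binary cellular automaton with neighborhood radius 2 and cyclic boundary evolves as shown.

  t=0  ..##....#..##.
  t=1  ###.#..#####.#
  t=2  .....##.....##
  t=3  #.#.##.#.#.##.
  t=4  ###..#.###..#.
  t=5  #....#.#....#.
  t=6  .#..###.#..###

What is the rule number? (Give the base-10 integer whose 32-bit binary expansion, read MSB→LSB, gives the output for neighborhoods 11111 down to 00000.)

162146173

  [31] ##### => .  t=1,i=9
  [30] ####. => .  t=1,i=1
  [29] ###.# => .  t=1,i=2
  [28] ###.. => .  t=4,i=2
  [27] ##.## => #  t=1,i=12
  [26] ##.#. => .  t=1,i=3
  [25] ##..# => .  t=4,i=3
  [24] ##... => #  t=0,i=4
  [23] #.### => #  t=1,i=13
  [22] #.##. => .  t=3,i=4
  [21] #.#.# => #  t=3,i=0
  [20] #.#.. => .  t=1,i=4
  [19] #..## => #  t=0,i=10
  [18] #..#. => .  t=4,i=4
  [17] #...# => #  t=0,i=0
  [16] #.... => .  t=0,i=5
  [15] .#### => .  t=1,i=0
  [14] .###. => .  t=4,i=1
  [13] .##.# => #  t=3,i=5
  [12] .##.. => .  t=0,i=3
  [11] .#.## => .  t=3,i=3
  [10] .#.#. => #  t=3,i=1
  [9] .#..# => #  t=0,i=9
  [8] .#... => #  t=5,i=1
  [7] ..### => .  t=1,i=7
  [6] ..##. => #  t=0,i=2
  [5] ..#.# => #  t=4,i=5
  [4] ..#.. => #  t=0,i=8
  [3] ...## => #  t=0,i=1
  [2] ...#. => #  t=0,i=7
  [1] ....# => .  t=0,i=6
  [0] ..... => #  t=2,i=2
  bits 00001001101010100010011101111101 = 162146173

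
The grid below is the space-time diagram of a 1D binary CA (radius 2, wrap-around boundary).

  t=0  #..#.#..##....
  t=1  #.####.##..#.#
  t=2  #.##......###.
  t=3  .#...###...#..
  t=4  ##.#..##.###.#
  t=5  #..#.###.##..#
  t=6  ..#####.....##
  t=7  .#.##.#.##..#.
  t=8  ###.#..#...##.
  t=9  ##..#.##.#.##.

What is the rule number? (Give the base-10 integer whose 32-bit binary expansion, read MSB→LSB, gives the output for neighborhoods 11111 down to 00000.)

  [31] ##### => #  t=6,i=4
  [30] ####. => .  t=1,i=4
  [29] ###.# => .  t=1,i=5
  [28] ###.. => #  t=3,i=7
  [27] ##.## => .  t=1,i=1
  [26] ##.#. => .  t=2,i=13
  [25] ##..# => .  t=1,i=9
  [24] ##... => .  t=0,i=10
  [23] #.### => #  t=1,i=2
  [22] #.##. => .  t=1,i=7
  [21] #.#.# => .  t=2,i=0
  [20] #.#.. => #  t=0,i=5
  [19] #..## => #  t=0,i=7
  [18] #..#. => #  t=0,i=2
  [17] #...# => #  t=3,i=3
  [16] #.... => #  t=0,i=11
  [15] .#### => #  t=1,i=3
  [14] .###. => #  t=2,i=11
  [13] .##.# => #  t=1,i=0
  [12] .##.. => .  t=0,i=9
  [11] .#.## => #  t=1,i=12
  [10] .#.#. => #  t=0,i=4
  [9] .#..# => .  t=0,i=1
  [8] .#... => .  t=3,i=2
  [7] ..### => .  t=2,i=10
  [6] ..##. => #  t=0,i=8
  [5] ..#.# => #  t=0,i=3
  [4] ..#.. => #  t=0,i=0
  [3] ...## => .  t=2,i=9
  [2] ...#. => #  t=0,i=13
  [1] ....# => .  t=0,i=12
  [0] ..... => #  t=2,i=6
  bits 10010000100111111110110001110101 = 2426399861

2426399861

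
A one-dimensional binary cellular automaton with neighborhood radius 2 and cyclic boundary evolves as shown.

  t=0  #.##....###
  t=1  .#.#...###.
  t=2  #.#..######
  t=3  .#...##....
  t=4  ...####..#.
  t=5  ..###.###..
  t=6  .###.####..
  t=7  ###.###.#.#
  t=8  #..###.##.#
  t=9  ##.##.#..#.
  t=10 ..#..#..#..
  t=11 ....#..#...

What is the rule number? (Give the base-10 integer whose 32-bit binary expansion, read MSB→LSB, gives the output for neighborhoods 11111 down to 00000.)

514249929

  [31] ##### => .  t=2,i=7
  [30] ####. => .  t=0,i=10
  [29] ###.# => .  t=0,i=0
  [28] ###.. => #  t=1,i=9
  [27] ##.## => #  t=0,i=1
  [26] ##.#. => #  t=2,i=1
  [25] ##..# => #  t=1,i=10
  [24] ##... => .  t=0,i=4
  [23] #.### => #  t=5,i=6
  [22] #.##. => .  t=0,i=2
  [21] #.#.# => #  t=7,i=8
  [20] #.#.. => .  t=1,i=3
  [19] #..## => .  t=2,i=4
  [18] #..#. => #  t=1,i=0
  [17] #...# => #  t=1,i=5
  [16] #.... => .  t=0,i=5
  [15] .#### => #  t=0,i=9
  [14] .###. => #  t=1,i=8
  [13] .##.# => .  t=8,i=8
  [12] .##.. => #  t=0,i=3
  [11] .#.## => .  t=7,i=9
  [10] .#.#. => #  t=1,i=2
  [9] .#..# => .  t=2,i=3
  [8] .#... => .  t=1,i=4
  [7] ..### => #  t=0,i=8
  [6] ..##. => #  t=3,i=5
  [5] ..#.# => .  t=1,i=1
  [4] ..#.. => .  t=3,i=1
  [3] ...## => #  t=0,i=7
  [2] ...#. => .  t=3,i=0
  [1] ....# => .  t=0,i=6
  [0] ..... => #  t=3,i=9
  bits 00011110101001101101010011001001 = 514249929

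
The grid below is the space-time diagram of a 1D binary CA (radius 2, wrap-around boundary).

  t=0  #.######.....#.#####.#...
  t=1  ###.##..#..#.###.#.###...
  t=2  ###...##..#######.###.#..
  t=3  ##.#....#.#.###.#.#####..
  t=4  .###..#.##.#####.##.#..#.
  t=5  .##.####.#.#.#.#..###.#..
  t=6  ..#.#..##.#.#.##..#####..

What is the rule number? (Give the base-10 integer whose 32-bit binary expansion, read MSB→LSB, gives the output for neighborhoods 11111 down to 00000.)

  [31] ##### => #  t=0,i=4
  [30] ####. => .  t=0,i=6
  [29] ###.# => #  t=0,i=19
  [28] ###.. => .  t=0,i=7
  [27] ##.## => .  t=1,i=3
  [26] ##.#. => #  t=0,i=20
  [25] ##..# => #  t=1,i=6
  [24] ##... => #  t=0,i=8
  [23] #.### => #  t=0,i=2
  [22] #.##. => .  t=1,i=4
  [21] #.#.# => .  t=1,i=17
  [20] #.#.. => #  t=0,i=21
  [19] #..## => .  t=2,i=9
  [18] #..#. => #  t=1,i=7
  [17] #...# => .  t=0,i=23
  [16] #.... => .  t=0,i=9
  [15] .#### => .  t=0,i=3
  [14] .###. => #  t=1,i=1
  [13] .##.# => #  t=3,i=1
  [12] .##.. => .  t=1,i=5
  [11] .#.## => #  t=0,i=1
  [10] .#.#. => #  t=3,i=9
  [9] .#..# => .  t=1,i=9
  [8] .#... => .  t=0,i=22
  [7] ..### => #  t=1,i=0
  [6] ..##. => .  t=2,i=6
  [5] ..#.# => #  t=0,i=0
  [4] ..#.. => .  t=1,i=8
  [3] ...## => .  t=1,i=24
  [2] ...#. => .  t=0,i=12
  [1] ....# => #  t=0,i=11
  [0] ..... => .  t=0,i=10
  bits 10100111100101000110110010100010 = 2811522210

2811522210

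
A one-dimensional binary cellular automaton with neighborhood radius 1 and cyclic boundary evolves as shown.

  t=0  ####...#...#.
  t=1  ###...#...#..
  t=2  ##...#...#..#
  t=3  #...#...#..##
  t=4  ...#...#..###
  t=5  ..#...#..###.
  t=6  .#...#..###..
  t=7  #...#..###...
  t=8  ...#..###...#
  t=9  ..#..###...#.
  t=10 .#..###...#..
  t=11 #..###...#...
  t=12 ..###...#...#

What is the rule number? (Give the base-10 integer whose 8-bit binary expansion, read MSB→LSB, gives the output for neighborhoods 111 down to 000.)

  [7] ### => #  t=0,i=1
  [6] ##. => .  t=0,i=3
  [5] #.# => .  t=0,i=12
  [4] #.. => .  t=0,i=4
  [3] .## => #  t=0,i=0
  [2] .#. => .  t=0,i=7
  [1] ..# => #  t=0,i=6
  [0] ... => .  t=0,i=5
  bits 10001010 = 138

138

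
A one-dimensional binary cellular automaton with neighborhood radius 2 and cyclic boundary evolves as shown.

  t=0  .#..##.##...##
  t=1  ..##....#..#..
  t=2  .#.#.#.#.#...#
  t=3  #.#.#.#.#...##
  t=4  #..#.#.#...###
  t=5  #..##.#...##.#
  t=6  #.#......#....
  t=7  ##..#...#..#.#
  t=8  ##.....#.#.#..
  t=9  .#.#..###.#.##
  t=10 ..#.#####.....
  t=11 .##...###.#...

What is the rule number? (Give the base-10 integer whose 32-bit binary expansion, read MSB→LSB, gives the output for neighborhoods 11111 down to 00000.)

  ##### -> #   bit 31 = 1  t=10,i=6
  ####. -> #   bit 30 = 1  t=4,i=13
  ###.# -> #   bit 29 = 1  t=3,i=0
  ###.. -> #   bit 28 = 1  t=4,i=0
  ##.## -> .   bit 27 = 0  t=0,i=6
  ##.#. -> .   bit 26 = 0  t=0,i=0
  ##..# -> .   bit 25 = 0  t=4,i=1
  ##... -> .   bit 24 = 0  t=0,i=9
  #.### -> .   bit 23 = 0  t=7,i=13
  #.##. -> .   bit 22 = 0  t=0,i=7
  #.#.# -> .   bit 21 = 0  t=2,i=1
  #.#.. -> .   bit 20 = 0  t=0,i=1
  #..## -> #   bit 19 = 1  t=0,i=3
  #..#. -> .   bit 18 = 0  t=1,i=10
  #...# -> .   bit 17 = 0  t=0,i=10
  #.... -> #   bit 16 = 1  t=1,i=5
  .#### -> .   bit 15 = 0  t=4,i=12
  .###. -> #   bit 14 = 1  t=3,i=13
  .##.# -> .   bit 13 = 0  t=0,i=5
  .##.. -> #   bit 12 = 1  t=0,i=8
  .#.## -> .   bit 11 = 0  t=7,i=12
  .#.#. -> #   bit 10 = 1  t=2,i=0
  .#..# -> #   bit 9 = 1  t=0,i=2
  .#... -> .   bit 8 = 0  t=1,i=12
  ..### -> #   bit 7 = 1  t=3,i=12
  ..##. -> .   bit 6 = 0  t=0,i=4
  ..#.# -> #   bit 5 = 1  t=2,i=13
  ..#.. -> .   bit 4 = 0  t=1,i=8
  ...## -> #   bit 3 = 1  t=0,i=11
  ...#. -> #   bit 2 = 1  t=1,i=7
  ....# -> .   bit 1 = 0  t=1,i=0
  ..... -> .   bit 0 = 0  t=6,i=5
  bits 11110000000010010101011010101100 = 4027143852

4027143852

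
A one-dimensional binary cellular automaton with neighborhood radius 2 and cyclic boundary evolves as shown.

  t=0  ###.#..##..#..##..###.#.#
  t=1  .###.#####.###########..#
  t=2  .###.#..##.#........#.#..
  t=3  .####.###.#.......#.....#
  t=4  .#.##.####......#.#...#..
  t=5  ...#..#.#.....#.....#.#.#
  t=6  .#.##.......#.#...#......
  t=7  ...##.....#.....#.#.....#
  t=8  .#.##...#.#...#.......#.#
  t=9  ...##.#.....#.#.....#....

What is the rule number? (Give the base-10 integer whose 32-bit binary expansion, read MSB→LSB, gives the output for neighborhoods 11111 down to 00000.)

  ##### -> .   bit 31 = 0  t=1,i=7
  ####. -> #   bit 30 = 1  t=0,i=1
  ###.# -> #   bit 29 = 1  t=0,i=2
  ###.. -> .   bit 28 = 0  t=1,i=21
  ##.## -> .   bit 27 = 0  t=1,i=4
  ##.#. -> #   bit 26 = 1  t=0,i=3
  ##..# -> #   bit 25 = 1  t=0,i=9
  ##... -> .   bit 24 = 0  t=4,i=10
  #.### -> #   bit 23 = 1  t=0,i=24
  #.##. -> #   bit 22 = 1  t=4,i=3
  #.#.# -> .   bit 21 = 0  t=0,i=22
  #.#.. -> .   bit 20 = 0  t=0,i=4
  #..## -> #   bit 19 = 1  t=0,i=6
  #..#. -> .   bit 18 = 0  t=0,i=10
  #...# -> #   bit 17 = 1  t=2,i=24
  #.... -> .   bit 16 = 0  t=2,i=13
  .#### -> .   bit 15 = 0  t=0,i=0
  .###. -> #   bit 14 = 1  t=0,i=19
  .##.# -> .   bit 13 = 0  t=2,i=9
  .##.. -> #   bit 12 = 1  t=0,i=8
  .#.## -> .   bit 11 = 0  t=0,i=23
  .#.#. -> .   bit 10 = 0  t=2,i=21
  .#..# -> #   bit 9 = 1  t=0,i=5
  .#... -> .   bit 8 = 0  t=2,i=12
  ..### -> #   bit 7 = 1  t=0,i=18
  ..##. -> #   bit 6 = 1  t=0,i=7
  ..#.# -> .   bit 5 = 0  t=1,i=24
  ..#.. -> #   bit 4 = 1  t=0,i=11
  ...## -> .   bit 3 = 0  t=2,i=0
  ...#. -> .   bit 2 = 0  t=2,i=19
  ....# -> #   bit 1 = 1  t=2,i=18
  ..... -> .   bit 0 = 0  t=2,i=14
  bits 01100110110010100101001011010010 = 1724535506

1724535506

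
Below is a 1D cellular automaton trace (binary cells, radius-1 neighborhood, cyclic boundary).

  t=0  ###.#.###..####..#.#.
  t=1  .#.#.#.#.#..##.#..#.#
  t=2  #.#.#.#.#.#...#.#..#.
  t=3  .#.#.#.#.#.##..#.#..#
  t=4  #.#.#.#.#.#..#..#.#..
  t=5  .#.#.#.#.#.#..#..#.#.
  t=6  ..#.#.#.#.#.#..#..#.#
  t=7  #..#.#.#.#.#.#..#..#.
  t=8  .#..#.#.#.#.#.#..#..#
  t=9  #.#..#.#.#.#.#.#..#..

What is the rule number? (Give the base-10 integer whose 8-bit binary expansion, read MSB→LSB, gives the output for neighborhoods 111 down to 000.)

  nb ###: next=#  (t=0,i=1, bit7=1)
  nb ##.: next=.  (t=0,i=2, bit6=0)
  nb #.#: next=#  (t=0,i=3, bit5=1)
  nb #..: next=#  (t=0,i=9, bit4=1)
  nb .##: next=.  (t=0,i=0, bit3=0)
  nb .#.: next=.  (t=0,i=4, bit2=0)
  nb ..#: next=.  (t=0,i=10, bit1=0)
  nb ...: next=#  (t=2,i=12, bit0=1)
  bits 10110001 = 177

177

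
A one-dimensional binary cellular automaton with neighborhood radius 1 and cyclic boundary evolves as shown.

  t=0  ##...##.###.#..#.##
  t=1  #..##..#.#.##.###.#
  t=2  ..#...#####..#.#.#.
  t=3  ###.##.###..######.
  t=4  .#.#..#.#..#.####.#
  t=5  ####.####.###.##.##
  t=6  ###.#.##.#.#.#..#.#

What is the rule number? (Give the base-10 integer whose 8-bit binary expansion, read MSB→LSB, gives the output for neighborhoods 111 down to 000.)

  [7] ### => #  t=0,i=0
  [6] ##. => .  t=0,i=1
  [5] #.# => #  t=0,i=7
  [4] #.. => .  t=0,i=2
  [3] .## => .  t=0,i=5
  [2] .#. => #  t=0,i=12
  [1] ..# => #  t=0,i=4
  [0] ... => #  t=0,i=3
  bits 10100111 = 167

167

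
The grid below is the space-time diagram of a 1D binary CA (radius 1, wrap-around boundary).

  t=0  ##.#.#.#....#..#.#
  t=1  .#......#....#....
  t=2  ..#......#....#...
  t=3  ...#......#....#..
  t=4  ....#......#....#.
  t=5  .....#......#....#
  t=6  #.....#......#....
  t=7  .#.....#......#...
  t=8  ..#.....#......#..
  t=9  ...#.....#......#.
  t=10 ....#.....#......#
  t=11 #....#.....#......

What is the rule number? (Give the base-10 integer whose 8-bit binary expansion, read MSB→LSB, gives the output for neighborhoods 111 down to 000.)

80

  nb ###: next=.  (t=0,i=0, bit7=0)
  nb ##.: next=#  (t=0,i=1, bit6=1)
  nb #.#: next=.  (t=0,i=2, bit5=0)
  nb #..: next=#  (t=0,i=8, bit4=1)
  nb .##: next=.  (t=0,i=17, bit3=0)
  nb .#.: next=.  (t=0,i=3, bit2=0)
  nb ..#: next=.  (t=0,i=11, bit1=0)
  nb ...: next=.  (t=0,i=9, bit0=0)
  bits 01010000 = 80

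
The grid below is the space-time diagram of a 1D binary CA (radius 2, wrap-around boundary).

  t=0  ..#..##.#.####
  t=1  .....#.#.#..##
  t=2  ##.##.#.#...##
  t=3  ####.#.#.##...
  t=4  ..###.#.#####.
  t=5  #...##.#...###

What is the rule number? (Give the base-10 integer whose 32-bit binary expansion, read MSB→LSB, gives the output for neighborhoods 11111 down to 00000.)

  #####|.  b31=0 t=4,i=10
  ####.|#  b30=1 t=0,i=12
  ###.#|#  b29=1 t=2,i=1
  ###..|#  b28=1 t=0,i=13
  ##.##|#  b27=1 t=2,i=2
  ##.#.|#  b26=1 t=0,i=7
  ##..#|.  b25=0 t=0,i=0
  ##...|#  b24=1 t=1,i=0
  #.###|.  b23=0 t=0,i=10
  #.##.|#  b22=1 t=2,i=3
  #.#.#|.  b21=0 t=0,i=8
  #.#..|.  b20=0 t=1,i=9
  #..##|.  b19=0 t=0,i=4
  #..#.|.  b18=0 t=0,i=1
  #...#|#  b17=1 t=2,i=10
  #....|#  b16=1 t=1,i=1
  .####|.  b15=0 t=0,i=11
  .###.|.  b14=0 t=4,i=3
  .##.#|.  b13=0 t=0,i=6
  .##..|#  b12=1 t=1,i=13
  .#.##|#  b11=1 t=0,i=9
  .#.#.|#  b10=1 t=1,i=6
  .#..#|.  b9=0 t=0,i=3
  .#...|#  b8=1 t=2,i=9
  ..###|.  b7=0 t=2,i=12
  ..##.|#  b6=1 t=0,i=5
  ..#.#|.  b5=0 t=1,i=5
  ..#..|.  b4=0 t=0,i=2
  ...##|.  b3=0 t=2,i=11
  ...#.|#  b2=1 t=1,i=4
  ....#|#  b1=1 t=1,i=3
  .....|.  b0=0 t=1,i=2
  bits 01111101010000110001110101000110 = 2101550406

2101550406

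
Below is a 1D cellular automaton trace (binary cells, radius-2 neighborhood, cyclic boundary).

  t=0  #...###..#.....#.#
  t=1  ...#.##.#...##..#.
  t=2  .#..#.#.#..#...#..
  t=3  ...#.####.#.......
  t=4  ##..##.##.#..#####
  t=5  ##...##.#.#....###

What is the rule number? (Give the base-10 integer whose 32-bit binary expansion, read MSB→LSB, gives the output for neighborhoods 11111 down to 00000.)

4172573707

  ##### -> #   bit 31 = 1  t=4,i=15
  ####. -> #   bit 30 = 1  t=3,i=7
  ###.# -> #   bit 29 = 1  t=3,i=8
  ###.. -> #   bit 28 = 1  t=0,i=6
  ##.## -> #   bit 27 = 1  t=4,i=6
  ##.#. -> .   bit 26 = 0  t=1,i=7
  ##..# -> .   bit 25 = 0  t=0,i=7
  ##... -> .   bit 24 = 0  t=0,i=1
  #.### -> #   bit 23 = 1  t=3,i=5
  #.##. -> .   bit 22 = 0  t=0,i=17
  #.#.# -> #   bit 21 = 1  t=2,i=6
  #.#.. -> #   bit 20 = 1  t=1,i=8
  #..## -> .   bit 19 = 0  t=4,i=3
  #..#. -> #   bit 18 = 1  t=0,i=8
  #...# -> .   bit 17 = 0  t=0,i=2
  #.... -> .   bit 16 = 0  t=0,i=11
  .#### -> .   bit 15 = 0  t=3,i=6
  .###. -> #   bit 14 = 1  t=0,i=5
  .##.# -> #   bit 13 = 1  t=1,i=6
  .##.. -> .   bit 12 = 0  t=0,i=0
  .#.## -> #   bit 11 = 1  t=0,i=16
  .#.#. -> #   bit 10 = 1  t=2,i=5
  .#..# -> .   bit 9 = 0  t=2,i=2
  .#... -> .   bit 8 = 0  t=0,i=10
  ..### -> .   bit 7 = 0  t=0,i=4
  ..##. -> .   bit 6 = 0  t=1,i=12
  ..#.# -> .   bit 5 = 0  t=0,i=15
  ..#.. -> .   bit 4 = 0  t=0,i=9
  ...## -> #   bit 3 = 1  t=0,i=3
  ...#. -> .   bit 2 = 0  t=0,i=14
  ....# -> #   bit 1 = 1  t=0,i=13
  ..... -> #   bit 0 = 1  t=0,i=12
  bits 11111000101101000110110000001011 = 4172573707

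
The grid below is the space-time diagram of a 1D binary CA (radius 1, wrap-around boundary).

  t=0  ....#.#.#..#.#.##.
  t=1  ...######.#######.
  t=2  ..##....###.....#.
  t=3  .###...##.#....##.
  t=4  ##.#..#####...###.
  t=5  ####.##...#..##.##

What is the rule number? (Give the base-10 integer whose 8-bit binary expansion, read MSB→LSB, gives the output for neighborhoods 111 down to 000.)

110

  nb ###: next=.  (t=1,i=4, bit7=0)
  nb ##.: next=#  (t=0,i=16, bit6=1)
  nb #.#: next=#  (t=0,i=5, bit5=1)
  nb #..: next=.  (t=0,i=9, bit4=0)
  nb .##: next=#  (t=0,i=15, bit3=1)
  nb .#.: next=#  (t=0,i=4, bit2=1)
  nb ..#: next=#  (t=0,i=3, bit1=1)
  nb ...: next=.  (t=0,i=0, bit0=0)
  bits 01101110 = 110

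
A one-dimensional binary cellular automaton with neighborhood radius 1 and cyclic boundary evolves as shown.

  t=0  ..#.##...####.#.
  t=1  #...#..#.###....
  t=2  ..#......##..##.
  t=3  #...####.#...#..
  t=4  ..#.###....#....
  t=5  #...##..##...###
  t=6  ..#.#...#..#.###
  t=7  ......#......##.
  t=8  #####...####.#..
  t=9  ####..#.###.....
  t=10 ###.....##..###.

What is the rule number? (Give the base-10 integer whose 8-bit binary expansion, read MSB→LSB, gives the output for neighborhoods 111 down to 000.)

137

  nb ###: next=#  (t=0,i=10, bit7=1)
  nb ##.: next=.  (t=0,i=5, bit6=0)
  nb #.#: next=.  (t=0,i=3, bit5=0)
  nb #..: next=.  (t=0,i=6, bit4=0)
  nb .##: next=#  (t=0,i=4, bit3=1)
  nb .#.: next=.  (t=0,i=2, bit2=0)
  nb ..#: next=.  (t=0,i=1, bit1=0)
  nb ...: next=#  (t=0,i=0, bit0=1)
  bits 10001001 = 137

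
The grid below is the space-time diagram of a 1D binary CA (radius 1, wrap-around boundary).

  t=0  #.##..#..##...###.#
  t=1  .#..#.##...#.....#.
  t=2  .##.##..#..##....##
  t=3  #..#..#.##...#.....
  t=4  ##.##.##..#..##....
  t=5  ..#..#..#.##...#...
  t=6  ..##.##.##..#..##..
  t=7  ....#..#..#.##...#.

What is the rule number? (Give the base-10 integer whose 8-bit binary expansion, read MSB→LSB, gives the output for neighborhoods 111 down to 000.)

52

  ### -> .   bit 7 = 0  t=0,i=15
  ##. -> .   bit 6 = 0  t=0,i=0
  #.# -> #   bit 5 = 1  t=0,i=1
  #.. -> #   bit 4 = 1  t=0,i=4
  .## -> .   bit 3 = 0  t=0,i=2
  .#. -> #   bit 2 = 1  t=0,i=6
  ..# -> .   bit 1 = 0  t=0,i=5
  ... -> .   bit 0 = 0  t=0,i=12
  bits 00110100 = 52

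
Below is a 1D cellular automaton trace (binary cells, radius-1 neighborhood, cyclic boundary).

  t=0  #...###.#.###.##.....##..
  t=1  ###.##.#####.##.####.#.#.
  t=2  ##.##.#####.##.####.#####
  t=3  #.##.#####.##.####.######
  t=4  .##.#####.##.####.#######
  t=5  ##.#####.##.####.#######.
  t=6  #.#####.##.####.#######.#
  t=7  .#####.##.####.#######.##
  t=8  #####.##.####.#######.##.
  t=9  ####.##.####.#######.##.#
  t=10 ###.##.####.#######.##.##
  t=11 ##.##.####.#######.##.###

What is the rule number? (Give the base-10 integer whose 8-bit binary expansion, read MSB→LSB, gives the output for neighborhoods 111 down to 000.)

  ###|#  b7=1 t=0,i=5
  ##.|.  b6=0 t=0,i=6
  #.#|#  b5=1 t=0,i=7
  #..|#  b4=1 t=0,i=1
  .##|#  b3=1 t=0,i=4
  .#.|#  b2=1 t=0,i=0
  ..#|.  b1=0 t=0,i=3
  ...|#  b0=1 t=0,i=2
  bits 10111101 = 189

189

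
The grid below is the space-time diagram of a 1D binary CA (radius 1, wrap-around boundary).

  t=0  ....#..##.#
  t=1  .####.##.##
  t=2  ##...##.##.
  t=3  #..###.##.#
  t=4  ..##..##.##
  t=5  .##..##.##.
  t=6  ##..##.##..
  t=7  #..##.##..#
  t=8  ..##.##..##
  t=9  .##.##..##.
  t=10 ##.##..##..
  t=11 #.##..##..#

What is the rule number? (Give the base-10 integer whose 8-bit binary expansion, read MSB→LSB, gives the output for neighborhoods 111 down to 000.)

47

  ###|.  b7=0 t=1,i=2
  ##.|.  b6=0 t=0,i=8
  #.#|#  b5=1 t=0,i=9
  #..|.  b4=0 t=0,i=0
  .##|#  b3=1 t=0,i=7
  .#.|#  b2=1 t=0,i=4
  ..#|#  b1=1 t=0,i=3
  ...|#  b0=1 t=0,i=1
  bits 00101111 = 47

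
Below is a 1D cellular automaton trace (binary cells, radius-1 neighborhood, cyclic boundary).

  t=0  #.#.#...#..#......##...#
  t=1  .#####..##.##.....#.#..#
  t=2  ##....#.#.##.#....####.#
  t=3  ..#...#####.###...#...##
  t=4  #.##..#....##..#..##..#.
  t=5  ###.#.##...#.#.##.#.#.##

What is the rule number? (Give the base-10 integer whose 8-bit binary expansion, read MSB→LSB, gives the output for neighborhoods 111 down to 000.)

60

  ###|.  b7=0 t=1,i=2
  ##.|.  b6=0 t=0,i=0
  #.#|#  b5=1 t=0,i=1
  #..|#  b4=1 t=0,i=5
  .##|#  b3=1 t=0,i=18
  .#.|#  b2=1 t=0,i=2
  ..#|.  b1=0 t=0,i=7
  ...|.  b0=0 t=0,i=6
  bits 00111100 = 60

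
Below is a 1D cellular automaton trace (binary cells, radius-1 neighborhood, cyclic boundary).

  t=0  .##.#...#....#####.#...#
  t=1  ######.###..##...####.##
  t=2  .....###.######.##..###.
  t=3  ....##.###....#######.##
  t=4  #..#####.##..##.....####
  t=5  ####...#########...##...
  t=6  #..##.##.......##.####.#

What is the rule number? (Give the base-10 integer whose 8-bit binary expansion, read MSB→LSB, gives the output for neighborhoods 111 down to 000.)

126

  [7] ### => .  t=0,i=14
  [6] ##. => #  t=0,i=2
  [5] #.# => #  t=0,i=0
  [4] #.. => #  t=0,i=5
  [3] .## => #  t=0,i=1
  [2] .#. => #  t=0,i=4
  [1] ..# => #  t=0,i=7
  [0] ... => .  t=0,i=6
  bits 01111110 = 126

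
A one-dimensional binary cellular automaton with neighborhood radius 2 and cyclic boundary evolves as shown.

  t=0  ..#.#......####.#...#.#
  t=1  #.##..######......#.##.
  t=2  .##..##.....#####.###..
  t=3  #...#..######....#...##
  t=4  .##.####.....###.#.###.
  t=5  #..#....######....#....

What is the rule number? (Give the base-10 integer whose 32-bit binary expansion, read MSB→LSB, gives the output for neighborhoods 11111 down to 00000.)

  nb #####: next=.  (t=1,i=8, bit31=0)
  nb ####.: next=.  (t=0,i=13, bit30=0)
  nb ###.#: next=.  (t=0,i=14, bit29=0)
  nb ###..: next=.  (t=1,i=11, bit28=0)
  nb ##.##: next=#  (t=2,i=17, bit27=1)
  nb ##.#.: next=.  (t=0,i=15, bit26=0)
  nb ##..#: next=.  (t=1,i=4, bit25=0)
  nb ##...: next=#  (t=1,i=12, bit24=1)
  nb #.###: next=.  (t=2,i=18, bit23=0)
  nb #.##.: next=#  (t=1,i=2, bit22=1)
  nb #.#.#: next=.  (t=1,i=0, bit21=0)
  nb #.#..: next=.  (t=0,i=4, bit20=0)
  nb #..##: next=#  (t=1,i=5, bit19=1)
  nb #..#.: next=.  (t=0,i=1, bit18=0)
  nb #...#: next=#  (t=0,i=18, bit17=1)
  nb #....: next=#  (t=0,i=6, bit16=1)
  nb .####: next=.  (t=0,i=12, bit15=0)
  nb .###.: next=.  (t=2,i=19, bit14=0)
  nb .##.#: next=.  (t=1,i=21, bit13=0)
  nb .##..: next=.  (t=1,i=3, bit12=0)
  nb .#.##: next=#  (t=1,i=1, bit11=1)
  nb .#.#.: next=#  (t=0,i=3, bit10=1)
  nb .#..#: next=#  (t=0,i=0, bit9=1)
  nb .#...: next=.  (t=0,i=5, bit8=0)
  nb ..###: next=#  (t=0,i=11, bit7=1)
  nb ..##.: next=.  (t=2,i=1, bit6=0)
  nb ..#.#: next=#  (t=0,i=2, bit5=1)
  nb ..#..: next=#  (t=3,i=4, bit4=1)
  nb ...##: next=#  (t=0,i=10, bit3=1)
  nb ...#.: next=.  (t=0,i=19, bit2=0)
  nb ....#: next=#  (t=0,i=9, bit1=1)
  nb .....: next=#  (t=0,i=7, bit0=1)
  bits 00001001010010110000111010111011 = 155913915

155913915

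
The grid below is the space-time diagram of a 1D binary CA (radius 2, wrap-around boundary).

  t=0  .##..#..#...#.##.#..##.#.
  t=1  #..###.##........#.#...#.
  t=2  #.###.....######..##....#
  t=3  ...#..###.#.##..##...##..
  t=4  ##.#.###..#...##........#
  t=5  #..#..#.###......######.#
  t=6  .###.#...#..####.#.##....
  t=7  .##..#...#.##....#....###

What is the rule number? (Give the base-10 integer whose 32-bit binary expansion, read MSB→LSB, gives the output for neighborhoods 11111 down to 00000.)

  #####|#  b31=1 t=2,i=12
  ####.|.  b30=0 t=2,i=14
  ###.#|.  b29=0 t=1,i=5
  ###..|.  b28=0 t=2,i=4
  ##.##|.  b27=0 t=1,i=6
  ##.#.|.  b26=0 t=0,i=16
  ##..#|#  b25=1 t=0,i=3
  ##...|.  b24=0 t=1,i=9
  #.###|.  b23=0 t=2,i=2
  #.##.|.  b22=0 t=0,i=14
  #.#.#|#  b21=1 t=3,i=10
  #.#..|#  b20=1 t=0,i=17
  #..##|#  b19=1 t=0,i=0
  #..#.|#  b18=1 t=0,i=4
  #...#|.  b17=0 t=0,i=10
  #....|#  b16=1 t=1,i=10
  .####|.  b15=0 t=2,i=11
  .###.|#  b14=1 t=1,i=4
  .##.#|.  b13=0 t=0,i=15
  .##..|.  b12=0 t=0,i=2
  .#.##|.  b11=0 t=0,i=13
  .#.#.|#  b10=1 t=1,i=18
  .#..#|.  b9=0 t=0,i=6
  .#...|.  b8=0 t=0,i=9
  ..###|#  b7=1 t=1,i=3
  ..##.|.  b6=0 t=0,i=1
  ..#.#|.  b5=0 t=0,i=12
  ..#..|#  b4=1 t=0,i=5
  ...##|.  b3=0 t=2,i=9
  ...#.|.  b2=0 t=0,i=11
  ....#|#  b1=1 t=1,i=15
  .....|#  b0=1 t=1,i=11
  bits 10000010001111010100010010010011 = 2185053331

2185053331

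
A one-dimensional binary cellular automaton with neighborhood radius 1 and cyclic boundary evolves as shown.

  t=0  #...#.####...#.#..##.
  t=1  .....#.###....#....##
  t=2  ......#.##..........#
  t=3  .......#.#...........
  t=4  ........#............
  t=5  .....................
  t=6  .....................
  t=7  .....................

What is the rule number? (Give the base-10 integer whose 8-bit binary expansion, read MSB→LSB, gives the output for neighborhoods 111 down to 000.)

  ### -> #   bit 7 = 1  t=0,i=7
  ##. -> #   bit 6 = 1  t=0,i=9
  #.# -> #   bit 5 = 1  t=0,i=5
  #.. -> .   bit 4 = 0  t=0,i=1
  .## -> .   bit 3 = 0  t=0,i=6
  .#. -> .   bit 2 = 0  t=0,i=0
  ..# -> .   bit 1 = 0  t=0,i=3
  ... -> .   bit 0 = 0  t=0,i=2
  bits 11100000 = 224

224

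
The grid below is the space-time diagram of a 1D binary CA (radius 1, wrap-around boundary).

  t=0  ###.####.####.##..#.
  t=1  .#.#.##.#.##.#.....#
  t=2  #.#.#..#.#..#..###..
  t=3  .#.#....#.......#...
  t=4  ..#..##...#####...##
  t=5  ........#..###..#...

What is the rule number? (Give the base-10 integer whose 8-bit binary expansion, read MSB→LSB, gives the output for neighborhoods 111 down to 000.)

161

  ### -> #   bit 7 = 1  t=0,i=1
  ##. -> .   bit 6 = 0  t=0,i=2
  #.# -> #   bit 5 = 1  t=0,i=3
  #.. -> .   bit 4 = 0  t=0,i=16
  .## -> .   bit 3 = 0  t=0,i=0
  .#. -> .   bit 2 = 0  t=0,i=18
  ..# -> .   bit 1 = 0  t=0,i=17
  ... -> #   bit 0 = 1  t=1,i=15
  bits 10100001 = 161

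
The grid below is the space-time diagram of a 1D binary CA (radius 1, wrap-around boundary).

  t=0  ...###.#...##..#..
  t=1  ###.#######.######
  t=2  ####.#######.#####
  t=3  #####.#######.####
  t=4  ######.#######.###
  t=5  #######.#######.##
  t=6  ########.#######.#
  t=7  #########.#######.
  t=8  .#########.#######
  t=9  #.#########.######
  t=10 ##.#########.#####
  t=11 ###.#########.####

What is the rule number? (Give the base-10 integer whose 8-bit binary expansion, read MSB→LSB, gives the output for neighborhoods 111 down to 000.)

  ### -> #   bit 7 = 1  t=0,i=4
  ##. -> #   bit 6 = 1  t=0,i=5
  #.# -> #   bit 5 = 1  t=0,i=6
  #.. -> #   bit 4 = 1  t=0,i=8
  .## -> .   bit 3 = 0  t=0,i=3
  .#. -> #   bit 2 = 1  t=0,i=7
  ..# -> #   bit 1 = 1  t=0,i=2
  ... -> #   bit 0 = 1  t=0,i=0
  bits 11110111 = 247

247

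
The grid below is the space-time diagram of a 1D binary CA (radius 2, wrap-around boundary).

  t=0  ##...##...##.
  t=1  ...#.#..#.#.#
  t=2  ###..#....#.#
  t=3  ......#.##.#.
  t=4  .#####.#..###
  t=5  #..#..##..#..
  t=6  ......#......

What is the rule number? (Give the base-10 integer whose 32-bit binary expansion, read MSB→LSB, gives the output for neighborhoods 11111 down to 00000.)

2352089543

  #####|#  b31=1 t=4,i=3
  ####.|.  b30=0 t=2,i=1
  ###.#|.  b29=0 t=4,i=5
  ###..|.  b28=0 t=2,i=2
  ##.##|#  b27=1 t=0,i=12
  ##.#.|#  b26=1 t=3,i=10
  ##..#|.  b25=0 t=2,i=3
  ##...|.  b24=0 t=0,i=2
  #.###|.  b23=0 t=2,i=12
  #.##.|.  b22=0 t=0,i=0
  #.#.#|#  b21=1 t=1,i=10
  #.#..|#  b20=1 t=1,i=5
  #..##|.  b19=0 t=4,i=9
  #..#.|.  b18=0 t=1,i=7
  #...#|#  b17=1 t=0,i=3
  #....|.  b16=0 t=2,i=7
  .####|.  b15=0 t=2,i=0
  .###.|.  b14=0 t=4,i=11
  .##.#|.  b13=0 t=0,i=11
  .##..|.  b12=0 t=0,i=1
  .#.##|#  b11=1 t=2,i=11
  .#.#.|.  b10=0 t=1,i=4
  .#..#|.  b9=0 t=1,i=6
  .#...|#  b8=1 t=1,i=0
  ..###|#  b7=1 t=4,i=10
  ..##.|#  b6=1 t=0,i=5
  ..#.#|.  b5=0 t=1,i=3
  ..#..|.  b4=0 t=2,i=5
  ...##|.  b3=0 t=0,i=4
  ...#.|#  b2=1 t=1,i=2
  ....#|#  b1=1 t=2,i=8
  .....|#  b0=1 t=3,i=1
  bits 10001100001100100000100111000111 = 2352089543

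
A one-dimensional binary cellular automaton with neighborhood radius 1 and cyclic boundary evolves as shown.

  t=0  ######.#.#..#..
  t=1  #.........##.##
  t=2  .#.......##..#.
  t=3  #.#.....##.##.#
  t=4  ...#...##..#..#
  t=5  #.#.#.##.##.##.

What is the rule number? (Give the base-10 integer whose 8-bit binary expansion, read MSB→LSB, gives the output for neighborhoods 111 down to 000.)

26

  nb ###: next=.  (t=0,i=1, bit7=0)
  nb ##.: next=.  (t=0,i=5, bit6=0)
  nb #.#: next=.  (t=0,i=6, bit5=0)
  nb #..: next=#  (t=0,i=10, bit4=1)
  nb .##: next=#  (t=0,i=0, bit3=1)
  nb .#.: next=.  (t=0,i=7, bit2=0)
  nb ..#: next=#  (t=0,i=11, bit1=1)
  nb ...: next=.  (t=1,i=2, bit0=0)
  bits 00011010 = 26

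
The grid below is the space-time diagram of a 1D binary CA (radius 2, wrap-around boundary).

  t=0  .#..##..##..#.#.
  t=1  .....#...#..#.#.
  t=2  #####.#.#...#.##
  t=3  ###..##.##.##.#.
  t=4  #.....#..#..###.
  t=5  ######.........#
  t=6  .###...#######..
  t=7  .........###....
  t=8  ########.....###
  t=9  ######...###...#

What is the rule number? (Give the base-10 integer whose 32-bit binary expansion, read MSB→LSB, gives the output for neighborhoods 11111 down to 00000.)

2226204967

  nb #####: next=#  (t=2,i=0, bit31=1)
  nb ####.: next=.  (t=2,i=3, bit30=0)
  nb ###.#: next=.  (t=2,i=4, bit29=0)
  nb ###..: next=.  (t=3,i=2, bit28=0)
  nb ##.##: next=.  (t=3,i=7, bit27=0)
  nb ##.#.: next=#  (t=2,i=5, bit26=1)
  nb ##..#: next=.  (t=0,i=6, bit25=0)
  nb ##...: next=.  (t=5,i=6, bit24=0)
  nb #.###: next=#  (t=2,i=14, bit23=1)
  nb #.##.: next=.  (t=3,i=8, bit22=0)
  nb #.#.#: next=#  (t=2,i=6, bit21=1)
  nb #.#..: next=#  (t=0,i=14, bit20=1)
  nb #..##: next=.  (t=0,i=3, bit19=0)
  nb #..#.: next=.  (t=0,i=0, bit18=0)
  nb #...#: next=.  (t=1,i=7, bit17=0)
  nb #....: next=#  (t=1,i=0, bit16=1)
  nb .####: next=.  (t=2,i=15, bit15=0)
  nb .###.: next=.  (t=3,i=1, bit14=0)
  nb .##.#: next=#  (t=3,i=6, bit13=1)
  nb .##..: next=#  (t=0,i=5, bit12=1)
  nb .#.##: next=.  (t=2,i=13, bit11=0)
  nb .#.#.: next=.  (t=0,i=13, bit10=0)
  nb .#..#: next=.  (t=0,i=2, bit9=0)
  nb .#...: next=#  (t=1,i=6, bit8=1)
  nb ..###: next=.  (t=4,i=12, bit7=0)
  nb ..##.: next=.  (t=0,i=4, bit6=0)
  nb ..#.#: next=#  (t=0,i=12, bit5=1)
  nb ..#..: next=.  (t=0,i=1, bit4=0)
  nb ...##: next=.  (t=5,i=14, bit3=0)
  nb ...#.: next=#  (t=1,i=4, bit2=1)
  nb ....#: next=#  (t=1,i=3, bit1=1)
  nb .....: next=#  (t=1,i=1, bit0=1)
  bits 10000100101100010011000100100111 = 2226204967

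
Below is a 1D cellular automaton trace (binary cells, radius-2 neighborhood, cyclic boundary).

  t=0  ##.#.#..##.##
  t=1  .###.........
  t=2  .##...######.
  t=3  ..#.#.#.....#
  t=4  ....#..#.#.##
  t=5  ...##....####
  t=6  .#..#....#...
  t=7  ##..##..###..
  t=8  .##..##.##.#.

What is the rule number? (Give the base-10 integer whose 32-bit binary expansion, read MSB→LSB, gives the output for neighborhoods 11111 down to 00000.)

643979669

  [31] ##### => .  t=2,i=8
  [30] ####. => .  t=0,i=0
  [29] ###.# => #  t=0,i=1
  [28] ###.. => .  t=1,i=3
  [27] ##.## => .  t=0,i=10
  [26] ##.#. => #  t=0,i=2
  [25] ##..# => #  t=2,i=12
  [24] ##... => .  t=1,i=4
  [23] #.### => .  t=0,i=11
  [22] #.##. => #  t=4,i=11
  [21] #.#.# => #  t=0,i=3
  [20] #.#.. => .  t=0,i=5
  [19] #..## => .  t=0,i=7
  [18] #..#. => .  t=3,i=1
  [17] #...# => #  t=2,i=4
  [16] #.... => .  t=1,i=5
  [15] .#### => .  t=0,i=12
  [14] .###. => #  t=1,i=2
  [13] .##.# => .  t=0,i=9
  [12] .##.. => #  t=2,i=2
  [11] .#.## => #  t=4,i=10
  [10] .#.#. => .  t=0,i=4
  [9] .#..# => .  t=0,i=6
  [8] .#... => #  t=3,i=7
  [7] ..### => #  t=1,i=1
  [6] ..##. => .  t=0,i=8
  [5] ..#.# => .  t=3,i=2
  [4] ..#.. => #  t=3,i=12
  [3] ...## => .  t=1,i=0
  [2] ...#. => #  t=3,i=11
  [1] ....# => .  t=1,i=12
  [0] ..... => #  t=1,i=6
  bits 00100110011000100101100110010101 = 643979669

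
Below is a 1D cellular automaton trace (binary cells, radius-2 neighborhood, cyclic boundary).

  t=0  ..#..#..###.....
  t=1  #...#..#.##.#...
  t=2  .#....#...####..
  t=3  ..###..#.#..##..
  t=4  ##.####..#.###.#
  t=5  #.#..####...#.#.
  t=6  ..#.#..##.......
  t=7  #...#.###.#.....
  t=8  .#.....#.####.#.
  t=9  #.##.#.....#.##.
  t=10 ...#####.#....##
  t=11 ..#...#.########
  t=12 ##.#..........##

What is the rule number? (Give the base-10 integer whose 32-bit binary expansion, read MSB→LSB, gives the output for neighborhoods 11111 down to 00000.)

  ##### -> .   bit 31 = 0  t=10,i=5
  ####. -> #   bit 30 = 1  t=2,i=12
  ###.# -> .   bit 29 = 0  t=4,i=1
  ###.. -> #   bit 28 = 1  t=0,i=10
  ##.## -> #   bit 27 = 1  t=4,i=2
  ##.#. -> #   bit 26 = 1  t=1,i=11
  ##..# -> #   bit 25 = 1  t=3,i=5
  ##... -> .   bit 24 = 0  t=0,i=11
  #.### -> .   bit 23 = 0  t=4,i=3
  #.##. -> .   bit 22 = 0  t=1,i=9
  #.#.# -> .   bit 21 = 0  t=5,i=0
  #.#.. -> #   bit 20 = 1  t=1,i=12
  #..## -> #   bit 19 = 1  t=0,i=7
  #..#. -> #   bit 18 = 1  t=0,i=4
  #...# -> .   bit 17 = 0  t=1,i=2
  #.... -> #   bit 16 = 1  t=0,i=12
  .#### -> .   bit 15 = 0  t=2,i=11
  .###. -> #   bit 14 = 1  t=0,i=9
  .##.# -> #   bit 13 = 1  t=1,i=10
  .##.. -> #   bit 12 = 1  t=3,i=13
  .#.## -> .   bit 11 = 0  t=1,i=8
  .#.#. -> .   bit 10 = 0  t=3,i=8
  .#..# -> .   bit 9 = 0  t=0,i=3
  .#... -> #   bit 8 = 1  t=1,i=1
  ..### -> .   bit 7 = 0  t=0,i=8
  ..##. -> #   bit 6 = 1  t=3,i=12
  ..#.# -> .   bit 5 = 0  t=1,i=7
  ..#.. -> .   bit 4 = 0  t=0,i=2
  ...## -> #   bit 3 = 1  t=2,i=9
  ...#. -> .   bit 2 = 0  t=0,i=1
  ....# -> #   bit 1 = 1  t=0,i=0
  ..... -> .   bit 0 = 0  t=0,i=13
  bits 01011110000111010111000101001010 = 1578987850

1578987850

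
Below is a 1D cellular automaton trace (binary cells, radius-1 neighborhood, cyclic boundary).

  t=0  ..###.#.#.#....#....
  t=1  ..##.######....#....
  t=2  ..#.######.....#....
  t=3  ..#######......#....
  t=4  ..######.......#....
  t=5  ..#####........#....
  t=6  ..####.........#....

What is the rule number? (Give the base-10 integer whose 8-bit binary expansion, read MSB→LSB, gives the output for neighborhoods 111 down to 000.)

  [7] ### => #  t=0,i=3
  [6] ##. => .  t=0,i=4
  [5] #.# => #  t=0,i=5
  [4] #.. => .  t=0,i=11
  [3] .## => #  t=0,i=2
  [2] .#. => #  t=0,i=6
  [1] ..# => .  t=0,i=1
  [0] ... => .  t=0,i=0
  bits 10101100 = 172

172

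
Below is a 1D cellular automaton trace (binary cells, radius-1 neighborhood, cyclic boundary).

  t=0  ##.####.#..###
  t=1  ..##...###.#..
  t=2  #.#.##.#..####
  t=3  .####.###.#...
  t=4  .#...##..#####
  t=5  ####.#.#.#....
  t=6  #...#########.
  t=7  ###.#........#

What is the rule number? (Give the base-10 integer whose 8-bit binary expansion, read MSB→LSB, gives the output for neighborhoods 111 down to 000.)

61

  nb ###: next=.  (t=0,i=0, bit7=0)
  nb ##.: next=.  (t=0,i=1, bit6=0)
  nb #.#: next=#  (t=0,i=2, bit5=1)
  nb #..: next=#  (t=0,i=9, bit4=1)
  nb .##: next=#  (t=0,i=3, bit3=1)
  nb .#.: next=#  (t=0,i=8, bit2=1)
  nb ..#: next=.  (t=0,i=10, bit1=0)
  nb ...: next=#  (t=1,i=0, bit0=1)
  bits 00111101 = 61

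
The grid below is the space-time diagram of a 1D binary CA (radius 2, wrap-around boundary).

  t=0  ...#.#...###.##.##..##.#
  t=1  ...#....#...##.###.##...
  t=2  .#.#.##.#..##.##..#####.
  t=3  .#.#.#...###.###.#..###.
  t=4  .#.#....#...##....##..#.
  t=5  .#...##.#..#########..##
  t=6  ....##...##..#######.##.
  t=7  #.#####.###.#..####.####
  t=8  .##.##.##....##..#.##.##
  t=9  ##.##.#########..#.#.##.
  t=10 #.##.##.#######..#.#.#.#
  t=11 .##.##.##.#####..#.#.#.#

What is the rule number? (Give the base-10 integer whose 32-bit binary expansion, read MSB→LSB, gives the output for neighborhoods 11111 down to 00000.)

3655930490

  nb #####: next=#  (t=2,i=20, bit31=1)
  nb ####.: next=#  (t=2,i=21, bit30=1)
  nb ###.#: next=.  (t=0,i=11, bit29=0)
  nb ###..: next=#  (t=2,i=22, bit28=1)
  nb ##.##: next=#  (t=0,i=12, bit27=1)
  nb ##.#.: next=.  (t=0,i=22, bit26=0)
  nb ##..#: next=.  (t=0,i=18, bit25=0)
  nb ##...: next=#  (t=1,i=21, bit24=1)
  nb #.###: next=#  (t=1,i=15, bit23=1)
  nb #.##.: next=#  (t=0,i=13, bit22=1)
  nb #.#.#: next=#  (t=2,i=3, bit21=1)
  nb #.#..: next=.  (t=0,i=5, bit20=0)
  nb #..##: next=#  (t=0,i=19, bit19=1)
  nb #..#.: next=.  (t=2,i=0, bit18=0)
  nb #...#: next=.  (t=0,i=1, bit17=0)
  nb #....: next=#  (t=1,i=5, bit16=1)
  nb .####: next=.  (t=2,i=19, bit15=0)
  nb .###.: next=.  (t=0,i=10, bit14=0)
  nb .##.#: next=.  (t=0,i=14, bit13=0)
  nb .##..: next=#  (t=0,i=17, bit12=1)
  nb .#.##: next=.  (t=2,i=4, bit11=0)
  nb .#.#.: next=.  (t=0,i=4, bit10=0)
  nb .#..#: next=#  (t=2,i=9, bit9=1)
  nb .#...: next=.  (t=0,i=0, bit8=0)
  nb ..###: next=.  (t=0,i=9, bit7=0)
  nb ..##.: next=#  (t=0,i=20, bit6=1)
  nb ..#.#: next=#  (t=0,i=3, bit5=1)
  nb ..#..: next=#  (t=1,i=3, bit4=1)
  nb ...##: next=#  (t=0,i=8, bit3=1)
  nb ...#.: next=.  (t=0,i=2, bit2=0)
  nb ....#: next=#  (t=1,i=1, bit1=1)
  nb .....: next=.  (t=1,i=0, bit0=0)
  bits 11011001111010010001001001111010 = 3655930490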